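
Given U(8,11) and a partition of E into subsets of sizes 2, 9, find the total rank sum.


r(Ai) = min(|Ai|, 8) for each part.
Sum = min(2,8) + min(9,8)
    = 2 + 8
    = 10.

10


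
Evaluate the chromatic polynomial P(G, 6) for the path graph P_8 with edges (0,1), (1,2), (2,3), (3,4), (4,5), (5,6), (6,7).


P(P_8, k) = k * (k-1)^(7).
P(6) = 6 * 5^7 = 6 * 78125 = 468750.

468750


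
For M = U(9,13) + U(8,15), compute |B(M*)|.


(M1+M2)* = M1* + M2*.
M1* = U(4,13), bases: C(13,4) = 715.
M2* = U(7,15), bases: C(15,7) = 6435.
|B(M*)| = 715 * 6435 = 4601025.

4601025


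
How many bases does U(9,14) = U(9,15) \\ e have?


Deleting e from U(9,15) gives U(9,14) since n > r.
Bases of U(9,14) = (14 choose 9) = 2002.

2002


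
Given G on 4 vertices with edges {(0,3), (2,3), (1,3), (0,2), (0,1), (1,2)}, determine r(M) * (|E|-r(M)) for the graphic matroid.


r(M) = |V| - c = 4 - 1 = 3.
nullity = |E| - r(M) = 6 - 3 = 3.
Product = 3 * 3 = 9.

9


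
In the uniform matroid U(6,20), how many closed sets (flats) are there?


Flats of U(6,20): every subset of size < 6 is a flat, plus E itself.
Count = (20 choose 0) + (20 choose 1) + (20 choose 2) + (20 choose 3) + (20 choose 4) + (20 choose 5) + 1
     = 1 + 20 + 190 + 1140 + 4845 + 15504 + 1
     = 21701.

21701


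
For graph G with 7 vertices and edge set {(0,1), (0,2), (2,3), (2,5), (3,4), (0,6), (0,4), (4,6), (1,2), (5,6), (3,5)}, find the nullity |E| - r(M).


Cycle rank (nullity) = |E| - r(M) = |E| - (|V| - c).
|E| = 11, |V| = 7, c = 1.
Nullity = 11 - (7 - 1) = 11 - 6 = 5.

5


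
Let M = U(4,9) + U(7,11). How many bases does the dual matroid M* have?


(M1+M2)* = M1* + M2*.
M1* = U(5,9), bases: C(9,5) = 126.
M2* = U(4,11), bases: C(11,4) = 330.
|B(M*)| = 126 * 330 = 41580.

41580


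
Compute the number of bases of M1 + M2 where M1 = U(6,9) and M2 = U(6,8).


Bases of a direct sum M1 + M2: |B| = |B(M1)| * |B(M2)|.
|B(U(6,9))| = C(9,6) = 84.
|B(U(6,8))| = C(8,6) = 28.
Total bases = 84 * 28 = 2352.

2352


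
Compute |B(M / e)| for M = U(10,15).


Contracting e from U(10,15) gives U(9,14).
Bases of U(9,14) = (14 choose 9) = 2002.

2002


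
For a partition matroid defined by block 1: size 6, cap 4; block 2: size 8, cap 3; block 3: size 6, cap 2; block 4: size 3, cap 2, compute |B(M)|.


A basis picks exactly ci elements from block i.
Number of bases = product of C(|Si|, ci).
= C(6,4) * C(8,3) * C(6,2) * C(3,2)
= 15 * 56 * 15 * 3
= 37800.

37800


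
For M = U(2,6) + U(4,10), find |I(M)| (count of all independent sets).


For a direct sum, |I(M1+M2)| = |I(M1)| * |I(M2)|.
|I(U(2,6))| = sum C(6,k) for k=0..2 = 22.
|I(U(4,10))| = sum C(10,k) for k=0..4 = 386.
Total = 22 * 386 = 8492.

8492


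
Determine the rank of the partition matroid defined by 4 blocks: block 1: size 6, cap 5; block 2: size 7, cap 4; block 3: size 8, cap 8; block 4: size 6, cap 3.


Rank of a partition matroid = sum of min(|Si|, ci) for each block.
= min(6,5) + min(7,4) + min(8,8) + min(6,3)
= 5 + 4 + 8 + 3
= 20.

20


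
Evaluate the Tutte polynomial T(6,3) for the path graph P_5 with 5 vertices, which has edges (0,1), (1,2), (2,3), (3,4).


A path on 5 vertices is a tree with 4 edges.
T(x,y) = x^(4) for any tree.
T(6,3) = 6^4 = 1296.

1296


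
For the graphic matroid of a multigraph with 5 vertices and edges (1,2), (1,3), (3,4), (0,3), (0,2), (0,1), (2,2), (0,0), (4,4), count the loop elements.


In a graphic matroid, a loop is a self-loop edge (u,u) with rank 0.
Examining all 9 edges for self-loops...
Self-loops found: (2,2), (0,0), (4,4)
Number of loops = 3.

3


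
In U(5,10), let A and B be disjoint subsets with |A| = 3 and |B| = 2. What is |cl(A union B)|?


|A union B| = 3 + 2 = 5 (disjoint).
In U(5,10), cl(S) = S if |S| < 5, else cl(S) = E.
Since 5 >= 5, cl(A union B) = E.
|cl(A union B)| = 10.

10


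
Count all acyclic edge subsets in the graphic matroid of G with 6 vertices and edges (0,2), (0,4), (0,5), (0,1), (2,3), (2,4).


An independent set in a graphic matroid is an acyclic edge subset.
G has 6 vertices and 6 edges.
Enumerate all 2^6 = 64 subsets, checking for acyclicity.
Total independent sets = 56.

56


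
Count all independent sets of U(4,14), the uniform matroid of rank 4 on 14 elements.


Independent sets of U(4,14) are all subsets of size <= 4.
Count = (14 choose 0) + (14 choose 1) + (14 choose 2) + (14 choose 3) + (14 choose 4)
     = 1 + 14 + 91 + 364 + 1001
     = 1471.

1471


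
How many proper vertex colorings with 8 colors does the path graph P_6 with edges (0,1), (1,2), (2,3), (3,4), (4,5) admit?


P(P_6, k) = k * (k-1)^(5).
P(8) = 8 * 7^5 = 8 * 16807 = 134456.

134456


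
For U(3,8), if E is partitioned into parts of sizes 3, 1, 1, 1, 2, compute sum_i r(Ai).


r(Ai) = min(|Ai|, 3) for each part.
Sum = min(3,3) + min(1,3) + min(1,3) + min(1,3) + min(2,3)
    = 3 + 1 + 1 + 1 + 2
    = 8.

8


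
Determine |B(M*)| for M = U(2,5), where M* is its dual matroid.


The dual of U(r,n) is U(n-r, n) = U(3,5).
Bases of U(3,5) are all (3)-element subsets.
|B(M*)| = C(5,3) = (5 * 4 * 3) / (1 * 2 * 3) = 10.

10


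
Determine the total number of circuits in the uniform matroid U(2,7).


In U(2,7), circuits are the (3)-element subsets.
Any set of 3 elements is dependent, and removing any one element gives
an independent set of size 2, so it is a minimal dependent set.
Number of circuits = (7 choose 3) = 35.

35


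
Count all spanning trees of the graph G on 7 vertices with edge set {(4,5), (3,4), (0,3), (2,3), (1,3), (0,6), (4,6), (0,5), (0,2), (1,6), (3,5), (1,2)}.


By Kirchhoff's matrix tree theorem, the number of spanning trees equals
the determinant of any cofactor of the Laplacian matrix L.
G has 7 vertices and 12 edges.
Computing the (6 x 6) cofactor determinant gives 368.

368


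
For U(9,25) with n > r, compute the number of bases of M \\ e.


Deleting e from U(9,25) gives U(9,24) since n > r.
Bases of U(9,24) = C(24,9) = 1307504.

1307504


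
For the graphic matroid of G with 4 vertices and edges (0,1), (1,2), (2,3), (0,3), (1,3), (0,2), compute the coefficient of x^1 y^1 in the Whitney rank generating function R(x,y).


R(x,y) = sum over A in 2^E of x^(r(E)-r(A)) * y^(|A|-r(A)).
G has 4 vertices, 6 edges. r(E) = 3.
Enumerate all 2^6 = 64 subsets.
Count subsets with r(E)-r(A)=1 and |A|-r(A)=1: 4.

4


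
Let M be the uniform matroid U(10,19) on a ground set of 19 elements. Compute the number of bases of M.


Bases of U(10,19) are all 10-element subsets of the 19-element ground set.
Number of bases = C(19,10).
C(19,10) = 92378.

92378


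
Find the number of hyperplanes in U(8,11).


Hyperplanes of U(8,11) are flats of rank 7.
In a uniform matroid, these are exactly the (7)-element subsets.
Count = C(11,7) = 330.

330


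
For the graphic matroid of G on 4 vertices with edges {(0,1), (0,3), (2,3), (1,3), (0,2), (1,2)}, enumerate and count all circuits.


A circuit in a graphic matroid = edge set of a simple cycle.
G has 4 vertices and 6 edges.
Enumerating all minimal edge subsets forming cycles...
Total circuits found: 7.

7


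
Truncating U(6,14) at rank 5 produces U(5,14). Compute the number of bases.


Truncating U(6,14) to rank 5 gives U(5,14).
Bases of U(5,14) are all 5-element subsets of 14 elements.
Number of bases = C(14,5) = 14! / (5! * 9!) = 2002.

2002


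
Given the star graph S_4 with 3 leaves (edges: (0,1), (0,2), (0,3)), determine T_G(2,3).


A star on 4 vertices is a tree with 3 edges.
T(x,y) = x^(3) for any tree.
T(2,3) = 2^3 = 8.

8


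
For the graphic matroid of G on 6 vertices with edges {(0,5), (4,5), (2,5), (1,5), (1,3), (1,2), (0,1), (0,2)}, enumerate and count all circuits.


A circuit in a graphic matroid = edge set of a simple cycle.
G has 6 vertices and 8 edges.
Enumerating all minimal edge subsets forming cycles...
Total circuits found: 7.

7


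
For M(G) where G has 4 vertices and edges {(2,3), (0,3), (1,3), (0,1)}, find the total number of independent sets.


An independent set in a graphic matroid is an acyclic edge subset.
G has 4 vertices and 4 edges.
Enumerate all 2^4 = 16 subsets, checking for acyclicity.
Total independent sets = 14.

14


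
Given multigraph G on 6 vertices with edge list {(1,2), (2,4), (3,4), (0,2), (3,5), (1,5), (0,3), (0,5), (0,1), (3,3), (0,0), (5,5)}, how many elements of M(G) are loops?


In a graphic matroid, a loop is a self-loop edge (u,u) with rank 0.
Examining all 12 edges for self-loops...
Self-loops found: (3,3), (0,0), (5,5)
Number of loops = 3.

3


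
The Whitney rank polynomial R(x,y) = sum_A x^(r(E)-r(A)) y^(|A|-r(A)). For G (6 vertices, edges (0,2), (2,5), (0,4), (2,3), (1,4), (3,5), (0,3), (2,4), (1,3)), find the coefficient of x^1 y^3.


R(x,y) = sum over A in 2^E of x^(r(E)-r(A)) * y^(|A|-r(A)).
G has 6 vertices, 9 edges. r(E) = 5.
Enumerate all 2^9 = 512 subsets.
Count subsets with r(E)-r(A)=1 and |A|-r(A)=3: 2.

2


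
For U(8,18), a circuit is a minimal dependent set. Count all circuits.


In U(8,18), circuits are the (9)-element subsets.
Any set of 9 elements is dependent, and removing any one element gives
an independent set of size 8, so it is a minimal dependent set.
Number of circuits = (18 choose 9) = 48620.

48620


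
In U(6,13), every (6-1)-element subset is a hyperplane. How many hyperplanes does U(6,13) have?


Hyperplanes of U(6,13) are flats of rank 5.
In a uniform matroid, these are exactly the (5)-element subsets.
Count = (13 choose 5) = 1287.

1287


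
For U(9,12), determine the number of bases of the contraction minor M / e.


Contracting e from U(9,12) gives U(8,11).
Bases of U(8,11) = C(11,8) = 11! / (8! * 3!) = 165.

165


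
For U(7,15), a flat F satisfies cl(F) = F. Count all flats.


Flats of U(7,15): every subset of size < 7 is a flat, plus E itself.
Count = C(15,0) + C(15,1) + C(15,2) + C(15,3) + C(15,4) + C(15,5) + C(15,6) + 1
     = 1 + 15 + 105 + 455 + 1365 + 3003 + 5005 + 1
     = 9950.

9950


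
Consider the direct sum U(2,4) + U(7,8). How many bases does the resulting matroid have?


Bases of a direct sum M1 + M2: |B| = |B(M1)| * |B(M2)|.
|B(U(2,4))| = C(4,2) = 6.
|B(U(7,8))| = C(8,7) = 8.
Total bases = 6 * 8 = 48.

48


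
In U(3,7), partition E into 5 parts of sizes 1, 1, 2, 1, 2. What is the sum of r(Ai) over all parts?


r(Ai) = min(|Ai|, 3) for each part.
Sum = min(1,3) + min(1,3) + min(2,3) + min(1,3) + min(2,3)
    = 1 + 1 + 2 + 1 + 2
    = 7.

7


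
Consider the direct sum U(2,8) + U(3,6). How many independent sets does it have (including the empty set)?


For a direct sum, |I(M1+M2)| = |I(M1)| * |I(M2)|.
|I(U(2,8))| = sum C(8,k) for k=0..2 = 37.
|I(U(3,6))| = sum C(6,k) for k=0..3 = 42.
Total = 37 * 42 = 1554.

1554


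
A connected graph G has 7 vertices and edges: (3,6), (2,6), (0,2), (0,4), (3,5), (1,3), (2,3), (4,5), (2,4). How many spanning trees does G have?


By Kirchhoff's matrix tree theorem, the number of spanning trees equals
the determinant of any cofactor of the Laplacian matrix L.
G has 7 vertices and 9 edges.
Computing the (6 x 6) cofactor determinant gives 30.

30


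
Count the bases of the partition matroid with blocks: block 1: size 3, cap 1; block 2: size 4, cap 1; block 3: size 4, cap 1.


A basis picks exactly ci elements from block i.
Number of bases = product of C(|Si|, ci).
= C(3,1) * C(4,1) * C(4,1)
= 3 * 4 * 4
= 48.

48


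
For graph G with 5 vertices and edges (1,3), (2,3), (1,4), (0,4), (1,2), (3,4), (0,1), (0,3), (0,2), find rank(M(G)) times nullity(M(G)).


r(M) = |V| - c = 5 - 1 = 4.
nullity = |E| - r(M) = 9 - 4 = 5.
Product = 4 * 5 = 20.

20


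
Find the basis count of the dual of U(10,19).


The dual of U(r,n) is U(n-r, n) = U(9,19).
Bases of U(9,19) are all (9)-element subsets.
|B(M*)| = C(19,9) = 19! / (9! * 10!) = 92378.

92378


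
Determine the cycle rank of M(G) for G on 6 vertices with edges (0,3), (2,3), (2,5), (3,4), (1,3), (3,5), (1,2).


Cycle rank (nullity) = |E| - r(M) = |E| - (|V| - c).
|E| = 7, |V| = 6, c = 1.
Nullity = 7 - (6 - 1) = 7 - 5 = 2.

2


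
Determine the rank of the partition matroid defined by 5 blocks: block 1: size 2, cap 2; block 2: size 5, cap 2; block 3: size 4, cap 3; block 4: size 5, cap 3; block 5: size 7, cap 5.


Rank of a partition matroid = sum of min(|Si|, ci) for each block.
= min(2,2) + min(5,2) + min(4,3) + min(5,3) + min(7,5)
= 2 + 2 + 3 + 3 + 5
= 15.

15


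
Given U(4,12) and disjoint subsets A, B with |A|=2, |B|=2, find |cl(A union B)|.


|A union B| = 2 + 2 = 4 (disjoint).
In U(4,12), cl(S) = S if |S| < 4, else cl(S) = E.
Since 4 >= 4, cl(A union B) = E.
|cl(A union B)| = 12.

12


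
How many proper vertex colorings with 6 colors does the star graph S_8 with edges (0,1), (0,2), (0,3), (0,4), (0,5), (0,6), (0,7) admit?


P(tree, k) = k * (k-1)^(7) for any tree on 8 vertices.
P(6) = 6 * 5^7 = 6 * 78125 = 468750.

468750


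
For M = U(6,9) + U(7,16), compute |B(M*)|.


(M1+M2)* = M1* + M2*.
M1* = U(3,9), bases: C(9,3) = 84.
M2* = U(9,16), bases: C(16,9) = 11440.
|B(M*)| = 84 * 11440 = 960960.

960960


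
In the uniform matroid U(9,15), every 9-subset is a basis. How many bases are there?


Bases of U(9,15) are all 9-element subsets of the 15-element ground set.
Number of bases = C(15,9).
(15 choose 9) = 5005.

5005


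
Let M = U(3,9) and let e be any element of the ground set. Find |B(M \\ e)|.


Deleting e from U(3,9) gives U(3,8) since n > r.
Bases of U(3,8) = C(8,3) = 8! / (3! * 5!) = 56.

56


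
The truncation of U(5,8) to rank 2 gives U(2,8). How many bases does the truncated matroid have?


Truncating U(5,8) to rank 2 gives U(2,8).
Bases of U(2,8) are all 2-element subsets of 8 elements.
Number of bases = (8 choose 2) = 28.

28


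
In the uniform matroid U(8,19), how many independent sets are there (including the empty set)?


Independent sets of U(8,19) are all subsets of size <= 8.
Count = C(19,0) + C(19,1) + C(19,2) + C(19,3) + C(19,4) + C(19,5) + C(19,6) + C(19,7) + C(19,8)
     = 1 + 19 + 171 + 969 + 3876 + 11628 + 27132 + 50388 + 75582
     = 169766.

169766


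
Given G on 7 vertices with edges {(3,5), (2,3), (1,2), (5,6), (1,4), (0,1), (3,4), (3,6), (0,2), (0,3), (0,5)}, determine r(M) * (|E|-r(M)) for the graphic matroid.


r(M) = |V| - c = 7 - 1 = 6.
nullity = |E| - r(M) = 11 - 6 = 5.
Product = 6 * 5 = 30.

30


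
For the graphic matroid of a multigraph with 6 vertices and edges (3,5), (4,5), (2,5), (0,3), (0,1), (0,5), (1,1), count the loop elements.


In a graphic matroid, a loop is a self-loop edge (u,u) with rank 0.
Examining all 7 edges for self-loops...
Self-loops found: (1,1)
Number of loops = 1.

1


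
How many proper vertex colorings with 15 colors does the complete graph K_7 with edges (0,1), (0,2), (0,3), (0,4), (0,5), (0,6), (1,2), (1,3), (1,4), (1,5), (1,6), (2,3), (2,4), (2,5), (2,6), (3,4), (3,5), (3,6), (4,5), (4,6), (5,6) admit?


P(K_7, k) = k(k-1)(k-2)...(k-6).
P(15) = (15) * (14) * (13) * (12) * (11) * (10) * (9) = 32432400.

32432400


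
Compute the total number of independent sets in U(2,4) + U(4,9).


For a direct sum, |I(M1+M2)| = |I(M1)| * |I(M2)|.
|I(U(2,4))| = sum C(4,k) for k=0..2 = 11.
|I(U(4,9))| = sum C(9,k) for k=0..4 = 256.
Total = 11 * 256 = 2816.

2816


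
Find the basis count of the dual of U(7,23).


The dual of U(r,n) is U(n-r, n) = U(16,23).
Bases of U(16,23) are all (16)-element subsets.
|B(M*)| = C(23,16) = 23! / (16! * 7!) = 245157.

245157


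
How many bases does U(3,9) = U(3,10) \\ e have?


Deleting e from U(3,10) gives U(3,9) since n > r.
Bases of U(3,9) = C(9,3) = 9! / (3! * 6!) = 84.

84


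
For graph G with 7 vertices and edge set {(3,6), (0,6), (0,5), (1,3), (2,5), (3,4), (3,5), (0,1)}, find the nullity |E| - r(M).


Cycle rank (nullity) = |E| - r(M) = |E| - (|V| - c).
|E| = 8, |V| = 7, c = 1.
Nullity = 8 - (7 - 1) = 8 - 6 = 2.

2


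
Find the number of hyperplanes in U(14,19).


Hyperplanes of U(14,19) are flats of rank 13.
In a uniform matroid, these are exactly the (13)-element subsets.
Count = C(19,13) = 27132.

27132


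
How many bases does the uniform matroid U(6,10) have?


Bases of U(6,10) are all 6-element subsets of the 10-element ground set.
Number of bases = C(10,6).
C(10,6) = 210.

210


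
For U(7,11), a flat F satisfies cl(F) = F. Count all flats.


Flats of U(7,11): every subset of size < 7 is a flat, plus E itself.
Count = (11 choose 0) + (11 choose 1) + (11 choose 2) + (11 choose 3) + (11 choose 4) + (11 choose 5) + (11 choose 6) + 1
     = 1 + 11 + 55 + 165 + 330 + 462 + 462 + 1
     = 1487.

1487


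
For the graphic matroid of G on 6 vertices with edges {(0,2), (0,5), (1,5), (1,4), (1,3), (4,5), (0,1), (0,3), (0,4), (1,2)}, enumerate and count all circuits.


A circuit in a graphic matroid = edge set of a simple cycle.
G has 6 vertices and 10 edges.
Enumerating all minimal edge subsets forming cycles...
Total circuits found: 18.

18


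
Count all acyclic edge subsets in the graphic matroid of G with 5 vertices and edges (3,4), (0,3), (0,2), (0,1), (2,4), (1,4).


An independent set in a graphic matroid is an acyclic edge subset.
G has 5 vertices and 6 edges.
Enumerate all 2^6 = 64 subsets, checking for acyclicity.
Total independent sets = 54.

54


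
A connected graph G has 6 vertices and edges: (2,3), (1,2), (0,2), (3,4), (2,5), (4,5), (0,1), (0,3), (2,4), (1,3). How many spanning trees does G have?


By Kirchhoff's matrix tree theorem, the number of spanning trees equals
the determinant of any cofactor of the Laplacian matrix L.
G has 6 vertices and 10 edges.
Computing the (5 x 5) cofactor determinant gives 104.

104


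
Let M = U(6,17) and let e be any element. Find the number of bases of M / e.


Contracting e from U(6,17) gives U(5,16).
Bases of U(5,16) = C(16,5) = 4368.

4368


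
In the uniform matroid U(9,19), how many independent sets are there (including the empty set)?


Independent sets of U(9,19) are all subsets of size <= 9.
Count = C(19,0) + C(19,1) + C(19,2) + C(19,3) + C(19,4) + C(19,5) + C(19,6) + C(19,7) + C(19,8) + C(19,9)
     = 1 + 19 + 171 + 969 + 3876 + 11628 + 27132 + 50388 + 75582 + 92378
     = 262144.

262144


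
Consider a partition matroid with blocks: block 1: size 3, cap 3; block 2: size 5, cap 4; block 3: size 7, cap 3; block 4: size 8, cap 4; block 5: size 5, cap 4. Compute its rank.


Rank of a partition matroid = sum of min(|Si|, ci) for each block.
= min(3,3) + min(5,4) + min(7,3) + min(8,4) + min(5,4)
= 3 + 4 + 3 + 4 + 4
= 18.

18


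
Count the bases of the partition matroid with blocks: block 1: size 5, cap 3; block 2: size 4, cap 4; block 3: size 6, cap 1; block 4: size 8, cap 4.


A basis picks exactly ci elements from block i.
Number of bases = product of C(|Si|, ci).
= C(5,3) * C(4,4) * C(6,1) * C(8,4)
= 10 * 1 * 6 * 70
= 4200.

4200


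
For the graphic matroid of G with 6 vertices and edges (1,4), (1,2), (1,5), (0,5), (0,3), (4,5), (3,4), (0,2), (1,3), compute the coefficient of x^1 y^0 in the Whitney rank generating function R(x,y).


R(x,y) = sum over A in 2^E of x^(r(E)-r(A)) * y^(|A|-r(A)).
G has 6 vertices, 9 edges. r(E) = 5.
Enumerate all 2^9 = 512 subsets.
Count subsets with r(E)-r(A)=1 and |A|-r(A)=0: 109.

109


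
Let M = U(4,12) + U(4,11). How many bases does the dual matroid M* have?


(M1+M2)* = M1* + M2*.
M1* = U(8,12), bases: C(12,8) = 495.
M2* = U(7,11), bases: C(11,7) = 330.
|B(M*)| = 495 * 330 = 163350.

163350


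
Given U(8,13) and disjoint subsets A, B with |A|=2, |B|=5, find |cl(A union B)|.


|A union B| = 2 + 5 = 7 (disjoint).
In U(8,13), cl(S) = S if |S| < 8, else cl(S) = E.
Since 7 < 8, cl(A union B) = A union B.
|cl(A union B)| = 7.

7


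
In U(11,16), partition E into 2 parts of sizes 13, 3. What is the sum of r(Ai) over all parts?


r(Ai) = min(|Ai|, 11) for each part.
Sum = min(13,11) + min(3,11)
    = 11 + 3
    = 14.

14


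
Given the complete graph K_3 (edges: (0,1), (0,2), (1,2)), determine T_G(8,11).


T(K_3; x,y) = x^2 + x + y.
T(8,11) = 64 + 8 + 11 = 83.

83


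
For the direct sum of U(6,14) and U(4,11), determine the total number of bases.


Bases of a direct sum M1 + M2: |B| = |B(M1)| * |B(M2)|.
|B(U(6,14))| = C(14,6) = 3003.
|B(U(4,11))| = C(11,4) = 330.
Total bases = 3003 * 330 = 990990.

990990


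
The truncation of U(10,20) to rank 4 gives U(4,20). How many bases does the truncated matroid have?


Truncating U(10,20) to rank 4 gives U(4,20).
Bases of U(4,20) are all 4-element subsets of 20 elements.
Number of bases = C(20,4) = 20! / (4! * 16!) = 4845.

4845


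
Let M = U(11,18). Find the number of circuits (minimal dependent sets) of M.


In U(11,18), circuits are the (12)-element subsets.
Any set of 12 elements is dependent, and removing any one element gives
an independent set of size 11, so it is a minimal dependent set.
Number of circuits = (18 choose 12) = 18564.

18564


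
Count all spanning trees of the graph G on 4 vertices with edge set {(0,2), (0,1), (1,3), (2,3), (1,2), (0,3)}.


By Kirchhoff's matrix tree theorem, the number of spanning trees equals
the determinant of any cofactor of the Laplacian matrix L.
G has 4 vertices and 6 edges.
Computing the (3 x 3) cofactor determinant gives 16.

16


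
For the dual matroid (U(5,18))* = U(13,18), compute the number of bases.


The dual of U(r,n) is U(n-r, n) = U(13,18).
Bases of U(13,18) are all (13)-element subsets.
|B(M*)| = (18 choose 13) = 8568.

8568


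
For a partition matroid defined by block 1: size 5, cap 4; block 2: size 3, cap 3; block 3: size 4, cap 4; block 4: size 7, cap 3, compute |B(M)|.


A basis picks exactly ci elements from block i.
Number of bases = product of C(|Si|, ci).
= C(5,4) * C(3,3) * C(4,4) * C(7,3)
= 5 * 1 * 1 * 35
= 175.

175


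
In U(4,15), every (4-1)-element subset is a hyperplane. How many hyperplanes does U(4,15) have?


Hyperplanes of U(4,15) are flats of rank 3.
In a uniform matroid, these are exactly the (3)-element subsets.
Count = C(15,3) = (15 * 14 * 13) / (1 * 2 * 3) = 455.

455


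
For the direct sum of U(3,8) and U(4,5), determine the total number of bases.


Bases of a direct sum M1 + M2: |B| = |B(M1)| * |B(M2)|.
|B(U(3,8))| = C(8,3) = 56.
|B(U(4,5))| = C(5,4) = 5.
Total bases = 56 * 5 = 280.

280


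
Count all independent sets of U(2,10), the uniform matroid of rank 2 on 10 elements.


Independent sets of U(2,10) are all subsets of size <= 2.
Count = C(10,0) + C(10,1) + C(10,2)
     = 1 + 10 + 45
     = 56.

56


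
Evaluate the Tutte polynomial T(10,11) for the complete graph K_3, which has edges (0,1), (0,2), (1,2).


T(K_3; x,y) = x^2 + x + y.
T(10,11) = 100 + 10 + 11 = 121.

121


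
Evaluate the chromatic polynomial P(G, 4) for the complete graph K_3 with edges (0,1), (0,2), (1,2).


P(K_3, k) = k(k-1)(k-2)...(k-2).
P(4) = (4) * (3) * (2) = 24.

24


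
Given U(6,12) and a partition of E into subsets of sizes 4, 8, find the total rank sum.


r(Ai) = min(|Ai|, 6) for each part.
Sum = min(4,6) + min(8,6)
    = 4 + 6
    = 10.

10


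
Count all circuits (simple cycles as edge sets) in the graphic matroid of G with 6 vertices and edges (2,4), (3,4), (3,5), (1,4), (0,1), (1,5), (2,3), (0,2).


A circuit in a graphic matroid = edge set of a simple cycle.
G has 6 vertices and 8 edges.
Enumerating all minimal edge subsets forming cycles...
Total circuits found: 7.

7


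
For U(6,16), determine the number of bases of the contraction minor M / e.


Contracting e from U(6,16) gives U(5,15).
Bases of U(5,15) = C(15,5) = 15! / (5! * 10!) = 3003.

3003


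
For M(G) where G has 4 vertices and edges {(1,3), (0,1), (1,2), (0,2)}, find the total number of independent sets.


An independent set in a graphic matroid is an acyclic edge subset.
G has 4 vertices and 4 edges.
Enumerate all 2^4 = 16 subsets, checking for acyclicity.
Total independent sets = 14.

14


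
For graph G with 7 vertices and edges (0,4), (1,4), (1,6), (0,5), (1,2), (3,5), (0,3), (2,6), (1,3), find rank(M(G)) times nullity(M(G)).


r(M) = |V| - c = 7 - 1 = 6.
nullity = |E| - r(M) = 9 - 6 = 3.
Product = 6 * 3 = 18.

18


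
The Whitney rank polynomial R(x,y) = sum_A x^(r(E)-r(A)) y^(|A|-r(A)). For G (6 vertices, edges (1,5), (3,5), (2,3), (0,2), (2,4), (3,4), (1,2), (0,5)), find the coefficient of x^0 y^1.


R(x,y) = sum over A in 2^E of x^(r(E)-r(A)) * y^(|A|-r(A)).
G has 6 vertices, 8 edges. r(E) = 5.
Enumerate all 2^8 = 256 subsets.
Count subsets with r(E)-r(A)=0 and |A|-r(A)=1: 25.

25


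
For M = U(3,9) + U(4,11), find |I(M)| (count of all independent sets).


For a direct sum, |I(M1+M2)| = |I(M1)| * |I(M2)|.
|I(U(3,9))| = sum C(9,k) for k=0..3 = 130.
|I(U(4,11))| = sum C(11,k) for k=0..4 = 562.
Total = 130 * 562 = 73060.

73060


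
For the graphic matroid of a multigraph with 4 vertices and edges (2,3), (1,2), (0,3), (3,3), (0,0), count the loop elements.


In a graphic matroid, a loop is a self-loop edge (u,u) with rank 0.
Examining all 5 edges for self-loops...
Self-loops found: (3,3), (0,0)
Number of loops = 2.

2


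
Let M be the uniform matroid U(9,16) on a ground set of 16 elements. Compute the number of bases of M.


Bases of U(9,16) are all 9-element subsets of the 16-element ground set.
Number of bases = C(16,9).
(16 choose 9) = 11440.

11440


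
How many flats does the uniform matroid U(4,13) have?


Flats of U(4,13): every subset of size < 4 is a flat, plus E itself.
Count = C(13,0) + C(13,1) + C(13,2) + C(13,3) + 1
     = 1 + 13 + 78 + 286 + 1
     = 379.

379


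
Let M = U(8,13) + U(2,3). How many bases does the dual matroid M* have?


(M1+M2)* = M1* + M2*.
M1* = U(5,13), bases: C(13,5) = 1287.
M2* = U(1,3), bases: C(3,1) = 3.
|B(M*)| = 1287 * 3 = 3861.

3861


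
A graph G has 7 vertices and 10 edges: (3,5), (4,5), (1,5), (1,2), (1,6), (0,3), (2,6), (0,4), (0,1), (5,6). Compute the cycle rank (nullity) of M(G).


Cycle rank (nullity) = |E| - r(M) = |E| - (|V| - c).
|E| = 10, |V| = 7, c = 1.
Nullity = 10 - (7 - 1) = 10 - 6 = 4.

4


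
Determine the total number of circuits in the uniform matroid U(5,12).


In U(5,12), circuits are the (6)-element subsets.
Any set of 6 elements is dependent, and removing any one element gives
an independent set of size 5, so it is a minimal dependent set.
Number of circuits = C(12,6) = 12! / (6! * 6!) = 924.

924


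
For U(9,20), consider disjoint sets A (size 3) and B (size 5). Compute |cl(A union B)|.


|A union B| = 3 + 5 = 8 (disjoint).
In U(9,20), cl(S) = S if |S| < 9, else cl(S) = E.
Since 8 < 9, cl(A union B) = A union B.
|cl(A union B)| = 8.

8


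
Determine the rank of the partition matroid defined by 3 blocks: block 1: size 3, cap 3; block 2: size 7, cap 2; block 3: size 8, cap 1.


Rank of a partition matroid = sum of min(|Si|, ci) for each block.
= min(3,3) + min(7,2) + min(8,1)
= 3 + 2 + 1
= 6.

6


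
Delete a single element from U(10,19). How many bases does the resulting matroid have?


Deleting e from U(10,19) gives U(10,18) since n > r.
Bases of U(10,18) = C(18,10) = 18! / (10! * 8!) = 43758.

43758


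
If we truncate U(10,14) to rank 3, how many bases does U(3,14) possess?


Truncating U(10,14) to rank 3 gives U(3,14).
Bases of U(3,14) are all 3-element subsets of 14 elements.
Number of bases = (14 choose 3) = 364.

364


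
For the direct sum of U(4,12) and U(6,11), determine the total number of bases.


Bases of a direct sum M1 + M2: |B| = |B(M1)| * |B(M2)|.
|B(U(4,12))| = C(12,4) = 495.
|B(U(6,11))| = C(11,6) = 462.
Total bases = 495 * 462 = 228690.

228690


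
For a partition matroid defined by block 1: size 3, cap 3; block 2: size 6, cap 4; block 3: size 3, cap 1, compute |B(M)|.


A basis picks exactly ci elements from block i.
Number of bases = product of C(|Si|, ci).
= C(3,3) * C(6,4) * C(3,1)
= 1 * 15 * 3
= 45.

45


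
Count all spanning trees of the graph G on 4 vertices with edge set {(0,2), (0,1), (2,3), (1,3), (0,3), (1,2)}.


By Kirchhoff's matrix tree theorem, the number of spanning trees equals
the determinant of any cofactor of the Laplacian matrix L.
G has 4 vertices and 6 edges.
Computing the (3 x 3) cofactor determinant gives 16.

16


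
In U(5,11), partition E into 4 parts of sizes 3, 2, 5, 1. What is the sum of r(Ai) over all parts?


r(Ai) = min(|Ai|, 5) for each part.
Sum = min(3,5) + min(2,5) + min(5,5) + min(1,5)
    = 3 + 2 + 5 + 1
    = 11.

11


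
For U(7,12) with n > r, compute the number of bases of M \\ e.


Deleting e from U(7,12) gives U(7,11) since n > r.
Bases of U(7,11) = C(11,7) = 330.

330


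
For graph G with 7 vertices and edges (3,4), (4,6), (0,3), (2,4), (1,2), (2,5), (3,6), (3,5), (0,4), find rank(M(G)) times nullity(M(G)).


r(M) = |V| - c = 7 - 1 = 6.
nullity = |E| - r(M) = 9 - 6 = 3.
Product = 6 * 3 = 18.

18


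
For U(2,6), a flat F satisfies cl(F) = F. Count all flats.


Flats of U(2,6): every subset of size < 2 is a flat, plus E itself.
Count = (6 choose 0) + (6 choose 1) + 1
     = 1 + 6 + 1
     = 8.

8


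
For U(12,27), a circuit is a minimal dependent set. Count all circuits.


In U(12,27), circuits are the (13)-element subsets.
Any set of 13 elements is dependent, and removing any one element gives
an independent set of size 12, so it is a minimal dependent set.
Number of circuits = (27 choose 13) = 20058300.

20058300


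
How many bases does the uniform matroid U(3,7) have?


Bases of U(3,7) are all 3-element subsets of the 7-element ground set.
Number of bases = C(7,3).
C(7,3) = (7 * 6 * 5) / (1 * 2 * 3) = 35.

35


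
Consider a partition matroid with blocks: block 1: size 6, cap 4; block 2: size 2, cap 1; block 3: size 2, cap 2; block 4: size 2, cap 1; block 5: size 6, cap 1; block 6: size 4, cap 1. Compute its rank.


Rank of a partition matroid = sum of min(|Si|, ci) for each block.
= min(6,4) + min(2,1) + min(2,2) + min(2,1) + min(6,1) + min(4,1)
= 4 + 1 + 2 + 1 + 1 + 1
= 10.

10


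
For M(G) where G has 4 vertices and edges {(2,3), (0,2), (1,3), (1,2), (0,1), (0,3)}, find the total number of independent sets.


An independent set in a graphic matroid is an acyclic edge subset.
G has 4 vertices and 6 edges.
Enumerate all 2^6 = 64 subsets, checking for acyclicity.
Total independent sets = 38.

38


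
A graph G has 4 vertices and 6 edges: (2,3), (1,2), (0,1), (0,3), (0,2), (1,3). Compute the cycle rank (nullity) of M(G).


Cycle rank (nullity) = |E| - r(M) = |E| - (|V| - c).
|E| = 6, |V| = 4, c = 1.
Nullity = 6 - (4 - 1) = 6 - 3 = 3.

3


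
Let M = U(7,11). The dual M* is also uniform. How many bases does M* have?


The dual of U(r,n) is U(n-r, n) = U(4,11).
Bases of U(4,11) are all (4)-element subsets.
|B(M*)| = (11 choose 4) = 330.

330


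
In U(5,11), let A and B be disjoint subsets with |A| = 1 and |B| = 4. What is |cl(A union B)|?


|A union B| = 1 + 4 = 5 (disjoint).
In U(5,11), cl(S) = S if |S| < 5, else cl(S) = E.
Since 5 >= 5, cl(A union B) = E.
|cl(A union B)| = 11.

11


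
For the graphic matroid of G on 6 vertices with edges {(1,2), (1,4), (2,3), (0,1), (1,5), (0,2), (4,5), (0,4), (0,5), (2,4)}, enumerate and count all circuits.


A circuit in a graphic matroid = edge set of a simple cycle.
G has 6 vertices and 10 edges.
Enumerating all minimal edge subsets forming cycles...
Total circuits found: 22.

22


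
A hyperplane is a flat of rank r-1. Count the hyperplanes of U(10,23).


Hyperplanes of U(10,23) are flats of rank 9.
In a uniform matroid, these are exactly the (9)-element subsets.
Count = C(23,9) = 817190.

817190


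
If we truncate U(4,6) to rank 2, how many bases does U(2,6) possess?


Truncating U(4,6) to rank 2 gives U(2,6).
Bases of U(2,6) are all 2-element subsets of 6 elements.
Number of bases = (6 choose 2) = 15.

15


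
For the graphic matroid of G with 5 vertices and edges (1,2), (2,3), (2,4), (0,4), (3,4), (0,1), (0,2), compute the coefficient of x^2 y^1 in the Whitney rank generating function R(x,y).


R(x,y) = sum over A in 2^E of x^(r(E)-r(A)) * y^(|A|-r(A)).
G has 5 vertices, 7 edges. r(E) = 4.
Enumerate all 2^7 = 128 subsets.
Count subsets with r(E)-r(A)=2 and |A|-r(A)=1: 3.

3


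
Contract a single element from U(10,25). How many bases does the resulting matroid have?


Contracting e from U(10,25) gives U(9,24).
Bases of U(9,24) = (24 choose 9) = 1307504.

1307504


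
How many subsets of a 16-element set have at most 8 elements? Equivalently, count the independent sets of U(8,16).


Independent sets of U(8,16) are all subsets of size <= 8.
Count = C(16,0) + C(16,1) + C(16,2) + C(16,3) + C(16,4) + C(16,5) + C(16,6) + C(16,7) + C(16,8)
     = 1 + 16 + 120 + 560 + 1820 + 4368 + 8008 + 11440 + 12870
     = 39203.

39203


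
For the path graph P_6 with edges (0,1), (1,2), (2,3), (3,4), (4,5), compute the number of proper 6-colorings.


P(P_6, k) = k * (k-1)^(5).
P(6) = 6 * 5^5 = 6 * 3125 = 18750.

18750


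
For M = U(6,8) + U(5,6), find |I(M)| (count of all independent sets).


For a direct sum, |I(M1+M2)| = |I(M1)| * |I(M2)|.
|I(U(6,8))| = sum C(8,k) for k=0..6 = 247.
|I(U(5,6))| = sum C(6,k) for k=0..5 = 63.
Total = 247 * 63 = 15561.

15561


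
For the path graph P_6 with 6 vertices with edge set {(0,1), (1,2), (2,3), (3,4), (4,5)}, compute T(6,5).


A path on 6 vertices is a tree with 5 edges.
T(x,y) = x^(5) for any tree.
T(6,5) = 6^5 = 7776.

7776


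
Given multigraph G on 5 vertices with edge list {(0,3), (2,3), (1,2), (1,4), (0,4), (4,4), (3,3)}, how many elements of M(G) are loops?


In a graphic matroid, a loop is a self-loop edge (u,u) with rank 0.
Examining all 7 edges for self-loops...
Self-loops found: (4,4), (3,3)
Number of loops = 2.

2


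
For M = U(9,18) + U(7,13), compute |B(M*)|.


(M1+M2)* = M1* + M2*.
M1* = U(9,18), bases: C(18,9) = 48620.
M2* = U(6,13), bases: C(13,6) = 1716.
|B(M*)| = 48620 * 1716 = 83431920.

83431920


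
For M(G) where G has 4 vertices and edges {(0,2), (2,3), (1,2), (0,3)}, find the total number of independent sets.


An independent set in a graphic matroid is an acyclic edge subset.
G has 4 vertices and 4 edges.
Enumerate all 2^4 = 16 subsets, checking for acyclicity.
Total independent sets = 14.

14


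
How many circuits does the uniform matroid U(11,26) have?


In U(11,26), circuits are the (12)-element subsets.
Any set of 12 elements is dependent, and removing any one element gives
an independent set of size 11, so it is a minimal dependent set.
Number of circuits = (26 choose 12) = 9657700.

9657700


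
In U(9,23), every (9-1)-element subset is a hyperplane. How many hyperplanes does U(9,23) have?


Hyperplanes of U(9,23) are flats of rank 8.
In a uniform matroid, these are exactly the (8)-element subsets.
Count = C(23,8) = 23! / (8! * 15!) = 490314.

490314


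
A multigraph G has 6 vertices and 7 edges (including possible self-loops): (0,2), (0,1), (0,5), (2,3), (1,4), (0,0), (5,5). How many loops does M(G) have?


In a graphic matroid, a loop is a self-loop edge (u,u) with rank 0.
Examining all 7 edges for self-loops...
Self-loops found: (0,0), (5,5)
Number of loops = 2.

2


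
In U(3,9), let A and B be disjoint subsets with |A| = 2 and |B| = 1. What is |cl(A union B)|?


|A union B| = 2 + 1 = 3 (disjoint).
In U(3,9), cl(S) = S if |S| < 3, else cl(S) = E.
Since 3 >= 3, cl(A union B) = E.
|cl(A union B)| = 9.

9


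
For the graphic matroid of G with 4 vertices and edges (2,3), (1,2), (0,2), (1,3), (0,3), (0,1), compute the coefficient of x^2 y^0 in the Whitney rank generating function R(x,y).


R(x,y) = sum over A in 2^E of x^(r(E)-r(A)) * y^(|A|-r(A)).
G has 4 vertices, 6 edges. r(E) = 3.
Enumerate all 2^6 = 64 subsets.
Count subsets with r(E)-r(A)=2 and |A|-r(A)=0: 6.

6


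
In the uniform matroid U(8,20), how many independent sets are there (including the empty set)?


Independent sets of U(8,20) are all subsets of size <= 8.
Count = (20 choose 0) + (20 choose 1) + (20 choose 2) + (20 choose 3) + (20 choose 4) + (20 choose 5) + (20 choose 6) + (20 choose 7) + (20 choose 8)
     = 1 + 20 + 190 + 1140 + 4845 + 15504 + 38760 + 77520 + 125970
     = 263950.

263950


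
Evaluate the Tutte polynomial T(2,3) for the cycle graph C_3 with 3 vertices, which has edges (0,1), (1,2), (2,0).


T(C_3; x,y) = x + x^2 + ... + x^(2) + y.
T(2,3) = 2^1 + 2^2 + 3
= 2 + 4 + 3
= 9.

9


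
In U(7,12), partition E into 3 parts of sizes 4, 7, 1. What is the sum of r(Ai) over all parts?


r(Ai) = min(|Ai|, 7) for each part.
Sum = min(4,7) + min(7,7) + min(1,7)
    = 4 + 7 + 1
    = 12.

12


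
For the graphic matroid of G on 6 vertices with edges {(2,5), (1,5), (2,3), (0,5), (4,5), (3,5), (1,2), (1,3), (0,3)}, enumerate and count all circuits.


A circuit in a graphic matroid = edge set of a simple cycle.
G has 6 vertices and 9 edges.
Enumerating all minimal edge subsets forming cycles...
Total circuits found: 12.

12


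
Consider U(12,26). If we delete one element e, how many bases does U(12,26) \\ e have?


Deleting e from U(12,26) gives U(12,25) since n > r.
Bases of U(12,25) = C(25,12) = 5200300.

5200300


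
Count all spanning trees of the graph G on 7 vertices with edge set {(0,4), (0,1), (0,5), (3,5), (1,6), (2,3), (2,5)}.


By Kirchhoff's matrix tree theorem, the number of spanning trees equals
the determinant of any cofactor of the Laplacian matrix L.
G has 7 vertices and 7 edges.
Computing the (6 x 6) cofactor determinant gives 3.

3


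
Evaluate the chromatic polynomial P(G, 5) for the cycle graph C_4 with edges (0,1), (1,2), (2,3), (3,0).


P(C_4, k) = (k-1)^4 + (-1)^4*(k-1).
P(5) = (4)^4 + 4
= 256 + 4 = 260.

260


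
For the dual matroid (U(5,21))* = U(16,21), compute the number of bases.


The dual of U(r,n) is U(n-r, n) = U(16,21).
Bases of U(16,21) are all (16)-element subsets.
|B(M*)| = C(21,16) = 20349.

20349


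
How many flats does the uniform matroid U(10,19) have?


Flats of U(10,19): every subset of size < 10 is a flat, plus E itself.
Count = (19 choose 0) + (19 choose 1) + (19 choose 2) + (19 choose 3) + (19 choose 4) + (19 choose 5) + (19 choose 6) + (19 choose 7) + (19 choose 8) + (19 choose 9) + 1
     = 1 + 19 + 171 + 969 + 3876 + 11628 + 27132 + 50388 + 75582 + 92378 + 1
     = 262145.

262145


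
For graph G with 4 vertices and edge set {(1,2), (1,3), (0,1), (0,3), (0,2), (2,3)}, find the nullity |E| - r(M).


Cycle rank (nullity) = |E| - r(M) = |E| - (|V| - c).
|E| = 6, |V| = 4, c = 1.
Nullity = 6 - (4 - 1) = 6 - 3 = 3.

3


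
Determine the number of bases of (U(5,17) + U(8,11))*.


(M1+M2)* = M1* + M2*.
M1* = U(12,17), bases: C(17,12) = 6188.
M2* = U(3,11), bases: C(11,3) = 165.
|B(M*)| = 6188 * 165 = 1021020.

1021020


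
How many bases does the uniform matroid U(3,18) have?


Bases of U(3,18) are all 3-element subsets of the 18-element ground set.
Number of bases = C(18,3).
C(18,3) = (18 * 17 * 16) / (1 * 2 * 3) = 816.

816


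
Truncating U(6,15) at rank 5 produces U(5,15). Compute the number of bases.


Truncating U(6,15) to rank 5 gives U(5,15).
Bases of U(5,15) are all 5-element subsets of 15 elements.
Number of bases = C(15,5) = 3003.

3003


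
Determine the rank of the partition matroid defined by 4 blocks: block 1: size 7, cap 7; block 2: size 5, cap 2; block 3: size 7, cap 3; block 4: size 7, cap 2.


Rank of a partition matroid = sum of min(|Si|, ci) for each block.
= min(7,7) + min(5,2) + min(7,3) + min(7,2)
= 7 + 2 + 3 + 2
= 14.

14


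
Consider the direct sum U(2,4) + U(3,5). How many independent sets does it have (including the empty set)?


For a direct sum, |I(M1+M2)| = |I(M1)| * |I(M2)|.
|I(U(2,4))| = sum C(4,k) for k=0..2 = 11.
|I(U(3,5))| = sum C(5,k) for k=0..3 = 26.
Total = 11 * 26 = 286.

286
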